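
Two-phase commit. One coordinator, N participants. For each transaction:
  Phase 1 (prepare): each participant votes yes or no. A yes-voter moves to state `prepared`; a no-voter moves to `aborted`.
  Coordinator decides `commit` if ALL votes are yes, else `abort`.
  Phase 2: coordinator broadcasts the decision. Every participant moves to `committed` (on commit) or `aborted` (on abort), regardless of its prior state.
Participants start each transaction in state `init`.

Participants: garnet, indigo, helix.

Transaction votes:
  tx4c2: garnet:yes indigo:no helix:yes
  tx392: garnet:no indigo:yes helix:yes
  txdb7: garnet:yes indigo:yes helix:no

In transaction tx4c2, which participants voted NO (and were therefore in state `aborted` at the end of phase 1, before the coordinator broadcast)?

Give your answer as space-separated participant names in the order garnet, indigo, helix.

Txn tx4c2 phase 1: garnet yes -> prepared; indigo no -> aborted; helix yes -> prepared

Answer: indigo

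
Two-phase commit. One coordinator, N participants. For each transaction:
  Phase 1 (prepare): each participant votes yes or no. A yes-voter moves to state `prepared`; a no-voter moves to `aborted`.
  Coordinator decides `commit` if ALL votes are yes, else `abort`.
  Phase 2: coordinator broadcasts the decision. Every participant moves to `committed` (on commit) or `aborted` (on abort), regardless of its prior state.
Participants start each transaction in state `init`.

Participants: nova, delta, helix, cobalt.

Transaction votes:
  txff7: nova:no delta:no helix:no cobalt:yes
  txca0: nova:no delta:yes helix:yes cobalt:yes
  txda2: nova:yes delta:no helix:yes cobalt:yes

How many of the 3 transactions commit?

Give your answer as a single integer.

Answer: 0

Derivation:
txff7: no from nova, delta, helix -> abort (commits=0)
txca0: no from nova -> abort (commits=0)
txda2: no from delta -> abort (commits=0)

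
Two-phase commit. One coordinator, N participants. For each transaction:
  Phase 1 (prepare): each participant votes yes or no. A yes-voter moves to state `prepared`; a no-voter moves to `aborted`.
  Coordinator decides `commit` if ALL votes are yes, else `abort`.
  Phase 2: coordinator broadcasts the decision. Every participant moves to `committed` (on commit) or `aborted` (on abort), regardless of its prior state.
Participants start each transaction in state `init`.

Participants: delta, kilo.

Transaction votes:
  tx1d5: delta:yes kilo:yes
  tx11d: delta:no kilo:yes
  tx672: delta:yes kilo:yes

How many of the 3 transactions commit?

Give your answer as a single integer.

Answer: 2

Derivation:
tx1d5: all yes -> commit (commits=1)
tx11d: no from delta -> abort (commits=1)
tx672: all yes -> commit (commits=2)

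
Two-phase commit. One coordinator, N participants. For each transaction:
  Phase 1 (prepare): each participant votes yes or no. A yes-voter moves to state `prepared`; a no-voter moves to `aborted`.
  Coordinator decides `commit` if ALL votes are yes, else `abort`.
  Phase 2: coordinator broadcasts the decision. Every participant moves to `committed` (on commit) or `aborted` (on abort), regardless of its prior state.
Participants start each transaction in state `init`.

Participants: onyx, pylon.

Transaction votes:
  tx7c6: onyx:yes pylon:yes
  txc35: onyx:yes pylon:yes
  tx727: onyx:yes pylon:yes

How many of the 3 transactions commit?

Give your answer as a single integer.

Answer: 3

Derivation:
tx7c6: all yes -> commit (commits=1)
txc35: all yes -> commit (commits=2)
tx727: all yes -> commit (commits=3)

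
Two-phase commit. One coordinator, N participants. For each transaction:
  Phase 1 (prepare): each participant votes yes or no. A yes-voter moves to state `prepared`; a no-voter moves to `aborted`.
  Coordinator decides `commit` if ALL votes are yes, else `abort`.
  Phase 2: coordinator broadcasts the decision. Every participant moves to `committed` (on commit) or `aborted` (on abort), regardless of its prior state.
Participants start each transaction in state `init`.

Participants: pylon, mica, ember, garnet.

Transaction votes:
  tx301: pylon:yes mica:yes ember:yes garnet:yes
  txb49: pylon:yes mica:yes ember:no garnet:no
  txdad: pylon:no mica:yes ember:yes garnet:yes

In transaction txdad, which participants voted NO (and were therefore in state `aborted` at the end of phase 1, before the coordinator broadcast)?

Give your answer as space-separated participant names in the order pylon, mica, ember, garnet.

Answer: pylon

Derivation:
Txn txdad phase 1: pylon no -> aborted; mica yes -> prepared; ember yes -> prepared; garnet yes -> prepared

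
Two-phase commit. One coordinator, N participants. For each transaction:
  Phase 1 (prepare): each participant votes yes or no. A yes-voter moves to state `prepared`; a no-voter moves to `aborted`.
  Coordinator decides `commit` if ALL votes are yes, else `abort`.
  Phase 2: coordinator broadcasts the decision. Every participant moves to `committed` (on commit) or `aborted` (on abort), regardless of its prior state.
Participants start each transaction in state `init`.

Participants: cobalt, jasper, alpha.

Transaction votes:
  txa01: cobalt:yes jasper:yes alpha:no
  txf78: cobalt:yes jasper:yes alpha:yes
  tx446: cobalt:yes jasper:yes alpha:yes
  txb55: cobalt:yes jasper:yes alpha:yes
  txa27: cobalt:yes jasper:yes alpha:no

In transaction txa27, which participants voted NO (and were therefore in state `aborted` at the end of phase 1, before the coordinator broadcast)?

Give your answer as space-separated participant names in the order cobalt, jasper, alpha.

Txn txa27 phase 1: cobalt yes -> prepared; jasper yes -> prepared; alpha no -> aborted

Answer: alpha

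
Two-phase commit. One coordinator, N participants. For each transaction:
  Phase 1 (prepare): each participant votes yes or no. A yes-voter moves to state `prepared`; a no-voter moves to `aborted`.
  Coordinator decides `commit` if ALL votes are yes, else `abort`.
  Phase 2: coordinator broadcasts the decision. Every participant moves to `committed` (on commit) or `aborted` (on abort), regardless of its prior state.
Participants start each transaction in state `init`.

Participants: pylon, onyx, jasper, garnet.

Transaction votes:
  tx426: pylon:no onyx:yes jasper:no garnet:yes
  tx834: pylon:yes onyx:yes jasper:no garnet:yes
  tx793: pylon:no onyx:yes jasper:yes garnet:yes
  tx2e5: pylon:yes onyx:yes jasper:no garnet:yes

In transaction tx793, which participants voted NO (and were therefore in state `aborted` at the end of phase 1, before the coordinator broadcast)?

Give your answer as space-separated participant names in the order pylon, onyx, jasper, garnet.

Txn tx793 phase 1: pylon no -> aborted; onyx yes -> prepared; jasper yes -> prepared; garnet yes -> prepared

Answer: pylon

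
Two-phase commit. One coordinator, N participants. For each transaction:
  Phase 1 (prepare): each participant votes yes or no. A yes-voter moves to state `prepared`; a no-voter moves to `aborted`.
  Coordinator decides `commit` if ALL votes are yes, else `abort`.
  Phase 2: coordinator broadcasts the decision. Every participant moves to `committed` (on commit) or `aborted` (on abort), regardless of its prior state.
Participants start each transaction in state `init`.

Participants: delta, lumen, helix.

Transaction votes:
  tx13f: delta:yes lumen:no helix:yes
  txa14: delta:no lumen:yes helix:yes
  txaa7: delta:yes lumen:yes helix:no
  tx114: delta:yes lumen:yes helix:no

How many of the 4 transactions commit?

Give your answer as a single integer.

tx13f: no from lumen -> abort (commits=0)
txa14: no from delta -> abort (commits=0)
txaa7: no from helix -> abort (commits=0)
tx114: no from helix -> abort (commits=0)

Answer: 0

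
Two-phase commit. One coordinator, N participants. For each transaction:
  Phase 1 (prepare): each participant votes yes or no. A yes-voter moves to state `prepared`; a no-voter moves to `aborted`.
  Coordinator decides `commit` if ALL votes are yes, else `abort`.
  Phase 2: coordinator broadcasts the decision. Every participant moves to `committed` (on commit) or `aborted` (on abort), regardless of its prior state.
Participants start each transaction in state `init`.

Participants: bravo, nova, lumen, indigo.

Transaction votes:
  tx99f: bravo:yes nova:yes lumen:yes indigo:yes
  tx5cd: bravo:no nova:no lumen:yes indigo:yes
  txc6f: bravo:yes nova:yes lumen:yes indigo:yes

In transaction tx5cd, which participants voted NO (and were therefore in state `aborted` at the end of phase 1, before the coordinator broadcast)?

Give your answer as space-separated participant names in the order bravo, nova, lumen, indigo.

Answer: bravo nova

Derivation:
Txn tx5cd phase 1: bravo no -> aborted; nova no -> aborted; lumen yes -> prepared; indigo yes -> prepared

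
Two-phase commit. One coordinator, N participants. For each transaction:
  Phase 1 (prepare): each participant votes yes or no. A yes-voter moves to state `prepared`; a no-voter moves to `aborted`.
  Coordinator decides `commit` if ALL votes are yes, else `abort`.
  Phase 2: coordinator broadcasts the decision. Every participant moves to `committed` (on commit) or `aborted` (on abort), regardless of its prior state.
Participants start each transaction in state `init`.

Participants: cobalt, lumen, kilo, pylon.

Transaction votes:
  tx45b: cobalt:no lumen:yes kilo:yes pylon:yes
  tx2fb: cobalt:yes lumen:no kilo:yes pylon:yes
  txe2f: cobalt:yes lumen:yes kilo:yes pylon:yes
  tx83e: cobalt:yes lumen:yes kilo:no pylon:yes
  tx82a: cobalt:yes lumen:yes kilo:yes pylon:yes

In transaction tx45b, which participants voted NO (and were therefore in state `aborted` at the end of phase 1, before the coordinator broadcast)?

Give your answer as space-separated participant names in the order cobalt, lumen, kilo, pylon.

Txn tx45b phase 1: cobalt no -> aborted; lumen yes -> prepared; kilo yes -> prepared; pylon yes -> prepared

Answer: cobalt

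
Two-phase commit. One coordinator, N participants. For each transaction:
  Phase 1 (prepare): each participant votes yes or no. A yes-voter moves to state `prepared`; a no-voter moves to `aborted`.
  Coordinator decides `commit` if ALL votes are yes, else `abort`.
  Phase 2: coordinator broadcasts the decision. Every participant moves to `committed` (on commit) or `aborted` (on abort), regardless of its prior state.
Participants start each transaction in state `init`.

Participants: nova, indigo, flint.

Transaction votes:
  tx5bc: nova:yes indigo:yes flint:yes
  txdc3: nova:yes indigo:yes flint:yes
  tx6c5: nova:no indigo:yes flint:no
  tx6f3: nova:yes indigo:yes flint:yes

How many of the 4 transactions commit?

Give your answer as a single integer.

Answer: 3

Derivation:
tx5bc: all yes -> commit (commits=1)
txdc3: all yes -> commit (commits=2)
tx6c5: no from nova, flint -> abort (commits=2)
tx6f3: all yes -> commit (commits=3)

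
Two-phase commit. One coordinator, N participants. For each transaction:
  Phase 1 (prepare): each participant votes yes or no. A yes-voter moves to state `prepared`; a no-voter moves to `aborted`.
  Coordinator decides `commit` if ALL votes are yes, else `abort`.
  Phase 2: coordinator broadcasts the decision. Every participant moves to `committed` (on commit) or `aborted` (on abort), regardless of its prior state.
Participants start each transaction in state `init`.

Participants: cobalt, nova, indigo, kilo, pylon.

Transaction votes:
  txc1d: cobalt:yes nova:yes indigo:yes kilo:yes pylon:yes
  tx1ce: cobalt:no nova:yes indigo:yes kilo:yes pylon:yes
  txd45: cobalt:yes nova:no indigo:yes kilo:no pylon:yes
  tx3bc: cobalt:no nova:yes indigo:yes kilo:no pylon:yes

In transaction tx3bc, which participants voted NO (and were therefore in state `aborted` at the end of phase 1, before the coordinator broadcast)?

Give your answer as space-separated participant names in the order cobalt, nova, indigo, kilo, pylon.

Txn tx3bc phase 1: cobalt no -> aborted; nova yes -> prepared; indigo yes -> prepared; kilo no -> aborted; pylon yes -> prepared

Answer: cobalt kilo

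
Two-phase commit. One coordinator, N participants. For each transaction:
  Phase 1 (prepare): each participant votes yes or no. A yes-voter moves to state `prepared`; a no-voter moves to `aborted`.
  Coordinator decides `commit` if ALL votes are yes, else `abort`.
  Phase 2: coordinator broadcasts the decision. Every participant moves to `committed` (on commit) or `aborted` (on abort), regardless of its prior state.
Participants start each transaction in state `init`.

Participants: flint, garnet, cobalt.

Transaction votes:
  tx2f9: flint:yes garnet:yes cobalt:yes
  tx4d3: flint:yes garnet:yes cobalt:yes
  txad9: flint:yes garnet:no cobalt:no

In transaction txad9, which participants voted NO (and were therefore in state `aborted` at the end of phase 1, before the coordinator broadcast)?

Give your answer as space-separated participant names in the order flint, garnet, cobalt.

Answer: garnet cobalt

Derivation:
Txn txad9 phase 1: flint yes -> prepared; garnet no -> aborted; cobalt no -> aborted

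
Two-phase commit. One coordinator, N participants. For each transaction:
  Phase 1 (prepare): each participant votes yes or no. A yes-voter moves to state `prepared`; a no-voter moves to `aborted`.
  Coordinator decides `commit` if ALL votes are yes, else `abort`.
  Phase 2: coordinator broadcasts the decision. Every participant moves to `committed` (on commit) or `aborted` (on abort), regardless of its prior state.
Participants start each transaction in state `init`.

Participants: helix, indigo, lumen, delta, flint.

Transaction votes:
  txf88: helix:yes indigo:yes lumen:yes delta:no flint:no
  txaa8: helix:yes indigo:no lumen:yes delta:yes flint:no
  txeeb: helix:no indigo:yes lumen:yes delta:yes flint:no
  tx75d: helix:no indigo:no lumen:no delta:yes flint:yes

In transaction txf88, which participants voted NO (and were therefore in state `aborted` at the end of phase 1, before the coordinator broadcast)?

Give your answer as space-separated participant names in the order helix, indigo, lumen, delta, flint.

Txn txf88 phase 1: helix yes -> prepared; indigo yes -> prepared; lumen yes -> prepared; delta no -> aborted; flint no -> aborted

Answer: delta flint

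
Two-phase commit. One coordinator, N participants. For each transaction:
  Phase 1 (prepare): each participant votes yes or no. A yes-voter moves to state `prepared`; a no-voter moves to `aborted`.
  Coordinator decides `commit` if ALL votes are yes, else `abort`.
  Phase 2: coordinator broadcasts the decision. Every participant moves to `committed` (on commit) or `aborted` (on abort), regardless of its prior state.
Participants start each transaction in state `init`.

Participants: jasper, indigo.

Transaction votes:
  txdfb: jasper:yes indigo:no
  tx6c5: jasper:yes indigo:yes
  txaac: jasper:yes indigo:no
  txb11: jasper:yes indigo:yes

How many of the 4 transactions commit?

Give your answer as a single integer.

Answer: 2

Derivation:
txdfb: no from indigo -> abort (commits=0)
tx6c5: all yes -> commit (commits=1)
txaac: no from indigo -> abort (commits=1)
txb11: all yes -> commit (commits=2)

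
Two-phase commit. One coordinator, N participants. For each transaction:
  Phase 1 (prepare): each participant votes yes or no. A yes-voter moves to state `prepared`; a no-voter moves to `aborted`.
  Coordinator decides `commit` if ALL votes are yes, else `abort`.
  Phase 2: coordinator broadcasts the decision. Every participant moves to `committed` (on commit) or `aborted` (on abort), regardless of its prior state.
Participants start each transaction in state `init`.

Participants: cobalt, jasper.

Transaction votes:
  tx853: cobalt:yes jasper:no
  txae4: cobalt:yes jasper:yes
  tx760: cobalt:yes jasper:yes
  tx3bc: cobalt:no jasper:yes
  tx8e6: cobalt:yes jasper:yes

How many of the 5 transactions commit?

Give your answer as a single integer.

Answer: 3

Derivation:
tx853: no from jasper -> abort (commits=0)
txae4: all yes -> commit (commits=1)
tx760: all yes -> commit (commits=2)
tx3bc: no from cobalt -> abort (commits=2)
tx8e6: all yes -> commit (commits=3)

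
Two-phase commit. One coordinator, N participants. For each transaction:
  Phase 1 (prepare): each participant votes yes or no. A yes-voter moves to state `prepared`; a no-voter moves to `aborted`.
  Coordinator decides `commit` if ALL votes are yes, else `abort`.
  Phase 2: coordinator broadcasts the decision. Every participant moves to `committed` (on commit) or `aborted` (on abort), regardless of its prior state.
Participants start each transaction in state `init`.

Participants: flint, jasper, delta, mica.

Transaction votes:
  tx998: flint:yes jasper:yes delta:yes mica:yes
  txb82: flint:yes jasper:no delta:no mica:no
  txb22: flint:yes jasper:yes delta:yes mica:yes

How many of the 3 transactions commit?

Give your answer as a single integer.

Answer: 2

Derivation:
tx998: all yes -> commit (commits=1)
txb82: no from jasper, delta, mica -> abort (commits=1)
txb22: all yes -> commit (commits=2)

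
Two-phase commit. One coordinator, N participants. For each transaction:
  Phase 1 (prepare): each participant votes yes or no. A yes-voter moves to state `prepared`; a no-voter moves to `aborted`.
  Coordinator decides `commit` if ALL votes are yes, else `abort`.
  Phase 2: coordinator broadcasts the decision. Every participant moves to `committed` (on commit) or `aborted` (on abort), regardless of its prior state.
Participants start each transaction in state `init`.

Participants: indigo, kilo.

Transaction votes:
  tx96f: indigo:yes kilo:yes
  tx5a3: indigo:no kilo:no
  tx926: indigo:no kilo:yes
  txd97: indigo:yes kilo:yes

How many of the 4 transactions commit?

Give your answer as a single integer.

tx96f: all yes -> commit (commits=1)
tx5a3: no from indigo, kilo -> abort (commits=1)
tx926: no from indigo -> abort (commits=1)
txd97: all yes -> commit (commits=2)

Answer: 2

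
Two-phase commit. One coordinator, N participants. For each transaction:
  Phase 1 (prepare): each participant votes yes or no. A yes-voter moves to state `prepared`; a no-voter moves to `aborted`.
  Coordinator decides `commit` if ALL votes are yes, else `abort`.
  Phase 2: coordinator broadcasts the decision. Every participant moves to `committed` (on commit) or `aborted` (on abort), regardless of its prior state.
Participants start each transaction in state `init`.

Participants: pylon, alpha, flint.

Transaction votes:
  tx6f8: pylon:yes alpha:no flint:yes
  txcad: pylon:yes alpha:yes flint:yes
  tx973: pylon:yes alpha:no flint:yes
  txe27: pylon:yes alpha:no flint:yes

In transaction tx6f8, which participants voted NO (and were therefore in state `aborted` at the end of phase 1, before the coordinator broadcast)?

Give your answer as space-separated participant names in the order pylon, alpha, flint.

Answer: alpha

Derivation:
Txn tx6f8 phase 1: pylon yes -> prepared; alpha no -> aborted; flint yes -> prepared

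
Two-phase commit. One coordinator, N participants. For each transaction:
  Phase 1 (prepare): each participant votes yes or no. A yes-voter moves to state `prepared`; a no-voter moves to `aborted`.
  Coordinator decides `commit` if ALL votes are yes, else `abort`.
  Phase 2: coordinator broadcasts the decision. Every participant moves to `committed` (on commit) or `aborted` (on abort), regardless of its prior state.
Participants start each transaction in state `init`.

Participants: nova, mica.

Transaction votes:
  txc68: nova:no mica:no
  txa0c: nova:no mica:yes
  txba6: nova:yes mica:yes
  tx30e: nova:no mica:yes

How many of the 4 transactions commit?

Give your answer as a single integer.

Answer: 1

Derivation:
txc68: no from nova, mica -> abort (commits=0)
txa0c: no from nova -> abort (commits=0)
txba6: all yes -> commit (commits=1)
tx30e: no from nova -> abort (commits=1)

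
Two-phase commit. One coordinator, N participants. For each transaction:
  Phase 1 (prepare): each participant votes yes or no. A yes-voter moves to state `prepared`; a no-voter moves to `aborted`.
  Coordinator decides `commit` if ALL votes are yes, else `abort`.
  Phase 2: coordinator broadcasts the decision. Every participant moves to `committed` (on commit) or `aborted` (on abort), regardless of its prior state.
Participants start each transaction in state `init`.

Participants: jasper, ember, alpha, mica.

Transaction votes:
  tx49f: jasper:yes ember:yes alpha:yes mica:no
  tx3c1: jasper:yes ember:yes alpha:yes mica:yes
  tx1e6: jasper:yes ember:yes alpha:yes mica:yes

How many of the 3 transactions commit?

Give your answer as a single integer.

tx49f: no from mica -> abort (commits=0)
tx3c1: all yes -> commit (commits=1)
tx1e6: all yes -> commit (commits=2)

Answer: 2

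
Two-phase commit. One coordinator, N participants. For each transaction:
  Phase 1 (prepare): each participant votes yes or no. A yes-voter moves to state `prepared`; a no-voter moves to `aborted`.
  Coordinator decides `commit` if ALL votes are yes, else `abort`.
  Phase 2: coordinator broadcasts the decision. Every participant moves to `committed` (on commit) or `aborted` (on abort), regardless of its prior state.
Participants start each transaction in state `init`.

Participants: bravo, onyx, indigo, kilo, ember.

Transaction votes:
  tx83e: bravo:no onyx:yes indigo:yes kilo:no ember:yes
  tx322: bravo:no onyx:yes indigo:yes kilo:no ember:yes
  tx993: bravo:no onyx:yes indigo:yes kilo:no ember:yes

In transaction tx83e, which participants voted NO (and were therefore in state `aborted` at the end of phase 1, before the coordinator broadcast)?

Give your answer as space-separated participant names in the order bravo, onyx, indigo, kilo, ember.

Txn tx83e phase 1: bravo no -> aborted; onyx yes -> prepared; indigo yes -> prepared; kilo no -> aborted; ember yes -> prepared

Answer: bravo kilo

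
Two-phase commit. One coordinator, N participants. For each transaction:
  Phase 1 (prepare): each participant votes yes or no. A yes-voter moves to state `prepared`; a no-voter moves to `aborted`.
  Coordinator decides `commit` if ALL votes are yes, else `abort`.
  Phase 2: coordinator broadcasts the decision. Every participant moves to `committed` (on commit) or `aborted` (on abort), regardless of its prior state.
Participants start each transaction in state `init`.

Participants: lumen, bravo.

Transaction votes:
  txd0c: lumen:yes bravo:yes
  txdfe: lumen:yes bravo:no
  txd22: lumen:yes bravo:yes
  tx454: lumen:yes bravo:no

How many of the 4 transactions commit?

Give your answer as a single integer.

txd0c: all yes -> commit (commits=1)
txdfe: no from bravo -> abort (commits=1)
txd22: all yes -> commit (commits=2)
tx454: no from bravo -> abort (commits=2)

Answer: 2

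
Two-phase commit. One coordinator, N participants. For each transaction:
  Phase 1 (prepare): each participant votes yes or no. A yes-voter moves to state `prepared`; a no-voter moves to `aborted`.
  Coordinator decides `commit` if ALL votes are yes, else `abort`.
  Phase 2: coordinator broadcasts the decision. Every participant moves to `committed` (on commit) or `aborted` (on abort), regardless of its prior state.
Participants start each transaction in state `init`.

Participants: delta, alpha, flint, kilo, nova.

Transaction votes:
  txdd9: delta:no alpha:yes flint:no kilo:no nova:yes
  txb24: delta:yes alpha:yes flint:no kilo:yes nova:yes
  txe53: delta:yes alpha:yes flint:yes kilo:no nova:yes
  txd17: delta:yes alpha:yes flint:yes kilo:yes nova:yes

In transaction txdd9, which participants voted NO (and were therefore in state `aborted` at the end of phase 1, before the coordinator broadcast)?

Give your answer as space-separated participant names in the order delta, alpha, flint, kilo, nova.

Answer: delta flint kilo

Derivation:
Txn txdd9 phase 1: delta no -> aborted; alpha yes -> prepared; flint no -> aborted; kilo no -> aborted; nova yes -> prepared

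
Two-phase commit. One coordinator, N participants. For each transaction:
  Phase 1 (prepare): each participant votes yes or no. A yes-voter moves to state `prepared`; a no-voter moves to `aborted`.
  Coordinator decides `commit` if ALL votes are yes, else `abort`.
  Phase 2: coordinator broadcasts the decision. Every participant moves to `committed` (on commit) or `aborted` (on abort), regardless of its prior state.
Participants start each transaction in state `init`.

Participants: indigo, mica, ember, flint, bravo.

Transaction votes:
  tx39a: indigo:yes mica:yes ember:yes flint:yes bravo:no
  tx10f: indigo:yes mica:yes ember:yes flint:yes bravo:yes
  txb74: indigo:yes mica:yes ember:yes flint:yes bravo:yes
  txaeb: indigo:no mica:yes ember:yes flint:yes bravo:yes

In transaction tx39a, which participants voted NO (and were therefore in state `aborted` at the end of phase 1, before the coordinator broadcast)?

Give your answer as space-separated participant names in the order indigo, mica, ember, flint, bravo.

Txn tx39a phase 1: indigo yes -> prepared; mica yes -> prepared; ember yes -> prepared; flint yes -> prepared; bravo no -> aborted

Answer: bravo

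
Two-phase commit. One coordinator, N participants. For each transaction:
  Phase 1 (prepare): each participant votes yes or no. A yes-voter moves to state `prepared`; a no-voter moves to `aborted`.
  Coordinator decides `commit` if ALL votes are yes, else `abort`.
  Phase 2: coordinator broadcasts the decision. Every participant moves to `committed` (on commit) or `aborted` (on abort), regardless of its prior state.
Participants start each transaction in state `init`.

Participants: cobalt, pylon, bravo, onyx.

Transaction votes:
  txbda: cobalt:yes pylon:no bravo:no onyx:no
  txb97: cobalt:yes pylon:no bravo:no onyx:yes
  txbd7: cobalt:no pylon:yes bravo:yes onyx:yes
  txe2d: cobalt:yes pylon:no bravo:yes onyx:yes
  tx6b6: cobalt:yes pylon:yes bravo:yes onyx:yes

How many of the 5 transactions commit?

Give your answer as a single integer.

txbda: no from pylon, bravo, onyx -> abort (commits=0)
txb97: no from pylon, bravo -> abort (commits=0)
txbd7: no from cobalt -> abort (commits=0)
txe2d: no from pylon -> abort (commits=0)
tx6b6: all yes -> commit (commits=1)

Answer: 1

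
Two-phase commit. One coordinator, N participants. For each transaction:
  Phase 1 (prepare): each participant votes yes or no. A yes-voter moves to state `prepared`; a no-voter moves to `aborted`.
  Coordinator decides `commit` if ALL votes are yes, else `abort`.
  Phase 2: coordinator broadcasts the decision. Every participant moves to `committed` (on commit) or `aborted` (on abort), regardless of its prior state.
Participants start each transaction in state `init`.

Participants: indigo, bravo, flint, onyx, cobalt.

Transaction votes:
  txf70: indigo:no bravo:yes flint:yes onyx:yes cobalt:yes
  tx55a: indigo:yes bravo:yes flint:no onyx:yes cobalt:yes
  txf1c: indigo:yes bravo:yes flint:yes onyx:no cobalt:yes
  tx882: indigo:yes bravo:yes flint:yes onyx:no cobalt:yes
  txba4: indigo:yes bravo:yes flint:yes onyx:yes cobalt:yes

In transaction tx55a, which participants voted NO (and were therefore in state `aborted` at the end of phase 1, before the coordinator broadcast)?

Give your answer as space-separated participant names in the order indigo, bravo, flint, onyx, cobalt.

Answer: flint

Derivation:
Txn tx55a phase 1: indigo yes -> prepared; bravo yes -> prepared; flint no -> aborted; onyx yes -> prepared; cobalt yes -> prepared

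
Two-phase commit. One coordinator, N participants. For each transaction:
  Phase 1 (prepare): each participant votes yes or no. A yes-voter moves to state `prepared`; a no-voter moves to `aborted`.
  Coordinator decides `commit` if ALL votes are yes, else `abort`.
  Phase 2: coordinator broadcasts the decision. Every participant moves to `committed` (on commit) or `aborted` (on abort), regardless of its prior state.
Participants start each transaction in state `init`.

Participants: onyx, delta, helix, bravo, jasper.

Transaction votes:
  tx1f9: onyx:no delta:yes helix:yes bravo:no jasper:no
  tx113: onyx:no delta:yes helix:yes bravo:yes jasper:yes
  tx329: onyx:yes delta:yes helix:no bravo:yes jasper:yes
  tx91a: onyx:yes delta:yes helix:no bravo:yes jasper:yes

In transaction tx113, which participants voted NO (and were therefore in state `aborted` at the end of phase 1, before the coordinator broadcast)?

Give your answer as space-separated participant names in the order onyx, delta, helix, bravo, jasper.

Txn tx113 phase 1: onyx no -> aborted; delta yes -> prepared; helix yes -> prepared; bravo yes -> prepared; jasper yes -> prepared

Answer: onyx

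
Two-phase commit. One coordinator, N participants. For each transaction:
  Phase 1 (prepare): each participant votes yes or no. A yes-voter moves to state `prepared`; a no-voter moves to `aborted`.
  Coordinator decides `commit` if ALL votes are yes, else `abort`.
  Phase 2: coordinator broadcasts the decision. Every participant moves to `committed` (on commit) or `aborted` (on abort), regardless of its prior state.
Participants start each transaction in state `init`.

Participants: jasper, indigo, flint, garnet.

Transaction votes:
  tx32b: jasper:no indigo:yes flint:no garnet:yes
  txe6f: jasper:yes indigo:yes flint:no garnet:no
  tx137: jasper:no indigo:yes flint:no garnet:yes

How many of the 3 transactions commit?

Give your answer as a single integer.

Answer: 0

Derivation:
tx32b: no from jasper, flint -> abort (commits=0)
txe6f: no from flint, garnet -> abort (commits=0)
tx137: no from jasper, flint -> abort (commits=0)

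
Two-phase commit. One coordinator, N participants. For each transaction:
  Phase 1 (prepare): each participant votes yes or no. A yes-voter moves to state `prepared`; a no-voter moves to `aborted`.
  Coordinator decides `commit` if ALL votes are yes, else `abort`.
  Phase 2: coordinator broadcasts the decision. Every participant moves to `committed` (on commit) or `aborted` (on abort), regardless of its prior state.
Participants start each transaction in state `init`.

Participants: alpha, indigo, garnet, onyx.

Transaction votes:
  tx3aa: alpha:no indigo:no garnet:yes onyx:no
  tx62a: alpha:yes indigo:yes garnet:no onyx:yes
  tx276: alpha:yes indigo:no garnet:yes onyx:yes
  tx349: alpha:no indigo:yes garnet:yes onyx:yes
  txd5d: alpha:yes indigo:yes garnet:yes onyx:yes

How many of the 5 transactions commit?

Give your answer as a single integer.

Answer: 1

Derivation:
tx3aa: no from alpha, indigo, onyx -> abort (commits=0)
tx62a: no from garnet -> abort (commits=0)
tx276: no from indigo -> abort (commits=0)
tx349: no from alpha -> abort (commits=0)
txd5d: all yes -> commit (commits=1)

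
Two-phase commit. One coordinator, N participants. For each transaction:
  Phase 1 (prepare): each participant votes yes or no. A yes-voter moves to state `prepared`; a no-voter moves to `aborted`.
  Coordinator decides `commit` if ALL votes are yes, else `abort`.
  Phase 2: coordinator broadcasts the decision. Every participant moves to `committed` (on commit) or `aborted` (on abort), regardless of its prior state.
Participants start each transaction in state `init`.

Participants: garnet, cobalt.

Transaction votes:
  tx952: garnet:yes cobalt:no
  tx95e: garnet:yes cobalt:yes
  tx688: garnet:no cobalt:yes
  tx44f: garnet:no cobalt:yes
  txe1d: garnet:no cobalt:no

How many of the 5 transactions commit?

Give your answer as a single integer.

tx952: no from cobalt -> abort (commits=0)
tx95e: all yes -> commit (commits=1)
tx688: no from garnet -> abort (commits=1)
tx44f: no from garnet -> abort (commits=1)
txe1d: no from garnet, cobalt -> abort (commits=1)

Answer: 1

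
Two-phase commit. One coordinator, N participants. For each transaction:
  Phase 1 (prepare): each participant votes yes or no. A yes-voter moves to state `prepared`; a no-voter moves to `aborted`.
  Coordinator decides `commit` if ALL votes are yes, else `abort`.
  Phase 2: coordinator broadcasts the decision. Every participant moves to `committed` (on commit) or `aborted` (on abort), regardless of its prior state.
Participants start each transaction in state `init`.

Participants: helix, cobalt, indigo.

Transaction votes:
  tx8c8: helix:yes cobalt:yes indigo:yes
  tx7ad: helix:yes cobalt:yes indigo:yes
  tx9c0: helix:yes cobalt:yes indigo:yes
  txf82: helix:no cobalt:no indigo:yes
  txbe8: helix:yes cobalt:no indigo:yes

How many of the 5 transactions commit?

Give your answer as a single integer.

Answer: 3

Derivation:
tx8c8: all yes -> commit (commits=1)
tx7ad: all yes -> commit (commits=2)
tx9c0: all yes -> commit (commits=3)
txf82: no from helix, cobalt -> abort (commits=3)
txbe8: no from cobalt -> abort (commits=3)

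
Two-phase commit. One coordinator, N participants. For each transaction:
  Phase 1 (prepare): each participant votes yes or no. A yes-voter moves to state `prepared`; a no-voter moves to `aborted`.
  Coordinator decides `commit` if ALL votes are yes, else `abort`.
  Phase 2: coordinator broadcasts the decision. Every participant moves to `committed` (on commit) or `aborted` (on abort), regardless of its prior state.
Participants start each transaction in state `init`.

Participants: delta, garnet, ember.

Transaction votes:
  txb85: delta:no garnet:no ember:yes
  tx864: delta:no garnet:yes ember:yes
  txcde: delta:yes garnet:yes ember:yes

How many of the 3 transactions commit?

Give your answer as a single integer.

txb85: no from delta, garnet -> abort (commits=0)
tx864: no from delta -> abort (commits=0)
txcde: all yes -> commit (commits=1)

Answer: 1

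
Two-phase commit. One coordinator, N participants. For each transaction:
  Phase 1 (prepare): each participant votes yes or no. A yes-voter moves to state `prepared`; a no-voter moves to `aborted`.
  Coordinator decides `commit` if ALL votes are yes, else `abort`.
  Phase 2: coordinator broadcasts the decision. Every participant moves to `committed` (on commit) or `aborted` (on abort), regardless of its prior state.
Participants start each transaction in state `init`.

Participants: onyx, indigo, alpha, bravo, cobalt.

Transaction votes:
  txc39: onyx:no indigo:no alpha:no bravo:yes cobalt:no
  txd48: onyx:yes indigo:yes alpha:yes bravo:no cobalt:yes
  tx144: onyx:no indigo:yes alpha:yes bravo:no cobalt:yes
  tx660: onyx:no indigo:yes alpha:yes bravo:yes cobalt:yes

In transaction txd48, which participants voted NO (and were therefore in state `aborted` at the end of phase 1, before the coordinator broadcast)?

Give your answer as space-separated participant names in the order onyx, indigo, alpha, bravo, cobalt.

Answer: bravo

Derivation:
Txn txd48 phase 1: onyx yes -> prepared; indigo yes -> prepared; alpha yes -> prepared; bravo no -> aborted; cobalt yes -> prepared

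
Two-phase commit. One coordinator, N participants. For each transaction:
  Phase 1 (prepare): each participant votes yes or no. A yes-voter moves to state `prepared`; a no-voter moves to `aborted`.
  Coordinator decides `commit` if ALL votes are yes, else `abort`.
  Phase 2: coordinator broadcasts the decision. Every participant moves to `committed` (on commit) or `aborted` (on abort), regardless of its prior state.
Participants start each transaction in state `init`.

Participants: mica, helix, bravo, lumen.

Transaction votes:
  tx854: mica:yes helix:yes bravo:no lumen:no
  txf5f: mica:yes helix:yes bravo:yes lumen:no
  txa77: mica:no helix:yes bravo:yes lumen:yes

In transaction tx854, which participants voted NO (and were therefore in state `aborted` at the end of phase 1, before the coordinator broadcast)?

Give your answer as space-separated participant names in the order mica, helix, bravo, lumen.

Txn tx854 phase 1: mica yes -> prepared; helix yes -> prepared; bravo no -> aborted; lumen no -> aborted

Answer: bravo lumen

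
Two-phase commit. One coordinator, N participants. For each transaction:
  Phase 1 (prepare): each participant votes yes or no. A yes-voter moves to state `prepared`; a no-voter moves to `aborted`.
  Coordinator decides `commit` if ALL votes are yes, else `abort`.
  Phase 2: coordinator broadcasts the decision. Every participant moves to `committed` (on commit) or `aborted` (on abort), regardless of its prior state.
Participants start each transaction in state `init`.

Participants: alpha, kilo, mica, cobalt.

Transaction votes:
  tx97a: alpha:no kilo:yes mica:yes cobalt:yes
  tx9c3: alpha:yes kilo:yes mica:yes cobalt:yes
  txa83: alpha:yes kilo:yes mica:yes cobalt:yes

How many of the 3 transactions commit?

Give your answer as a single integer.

Answer: 2

Derivation:
tx97a: no from alpha -> abort (commits=0)
tx9c3: all yes -> commit (commits=1)
txa83: all yes -> commit (commits=2)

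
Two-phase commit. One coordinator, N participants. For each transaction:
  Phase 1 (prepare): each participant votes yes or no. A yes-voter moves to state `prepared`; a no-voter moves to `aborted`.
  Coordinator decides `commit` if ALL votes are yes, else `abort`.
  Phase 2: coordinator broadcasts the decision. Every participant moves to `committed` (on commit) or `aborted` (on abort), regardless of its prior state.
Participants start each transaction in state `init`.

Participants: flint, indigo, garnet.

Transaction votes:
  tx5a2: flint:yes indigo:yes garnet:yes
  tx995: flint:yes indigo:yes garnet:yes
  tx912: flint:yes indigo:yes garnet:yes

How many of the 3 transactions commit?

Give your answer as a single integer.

Answer: 3

Derivation:
tx5a2: all yes -> commit (commits=1)
tx995: all yes -> commit (commits=2)
tx912: all yes -> commit (commits=3)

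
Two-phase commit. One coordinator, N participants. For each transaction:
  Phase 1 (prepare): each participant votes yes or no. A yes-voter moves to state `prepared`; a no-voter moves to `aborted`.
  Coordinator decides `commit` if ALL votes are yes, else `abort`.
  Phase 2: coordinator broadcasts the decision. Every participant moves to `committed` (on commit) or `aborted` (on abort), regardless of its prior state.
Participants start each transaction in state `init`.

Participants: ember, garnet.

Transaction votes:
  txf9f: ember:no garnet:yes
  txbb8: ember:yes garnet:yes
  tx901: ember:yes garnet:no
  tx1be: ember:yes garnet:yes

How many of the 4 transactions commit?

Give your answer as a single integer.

Answer: 2

Derivation:
txf9f: no from ember -> abort (commits=0)
txbb8: all yes -> commit (commits=1)
tx901: no from garnet -> abort (commits=1)
tx1be: all yes -> commit (commits=2)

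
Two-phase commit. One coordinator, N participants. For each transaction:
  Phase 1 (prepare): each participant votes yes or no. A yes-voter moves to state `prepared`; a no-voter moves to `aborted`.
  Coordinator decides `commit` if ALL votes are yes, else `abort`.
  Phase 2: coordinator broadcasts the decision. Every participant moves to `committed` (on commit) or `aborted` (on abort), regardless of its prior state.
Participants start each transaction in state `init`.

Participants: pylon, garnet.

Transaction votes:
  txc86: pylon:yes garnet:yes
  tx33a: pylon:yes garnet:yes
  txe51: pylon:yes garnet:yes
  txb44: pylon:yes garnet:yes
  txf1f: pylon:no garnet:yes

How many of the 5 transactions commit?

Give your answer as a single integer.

txc86: all yes -> commit (commits=1)
tx33a: all yes -> commit (commits=2)
txe51: all yes -> commit (commits=3)
txb44: all yes -> commit (commits=4)
txf1f: no from pylon -> abort (commits=4)

Answer: 4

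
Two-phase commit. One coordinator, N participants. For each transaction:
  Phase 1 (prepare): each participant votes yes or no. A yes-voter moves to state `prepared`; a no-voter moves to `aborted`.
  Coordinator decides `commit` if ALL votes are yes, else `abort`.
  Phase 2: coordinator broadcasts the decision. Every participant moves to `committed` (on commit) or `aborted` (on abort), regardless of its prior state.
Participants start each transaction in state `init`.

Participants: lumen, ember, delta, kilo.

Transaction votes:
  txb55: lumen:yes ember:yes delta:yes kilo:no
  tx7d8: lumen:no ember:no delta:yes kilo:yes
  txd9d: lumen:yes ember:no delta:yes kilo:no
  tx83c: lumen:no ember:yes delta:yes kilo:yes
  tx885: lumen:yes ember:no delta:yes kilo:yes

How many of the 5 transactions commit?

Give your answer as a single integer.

txb55: no from kilo -> abort (commits=0)
tx7d8: no from lumen, ember -> abort (commits=0)
txd9d: no from ember, kilo -> abort (commits=0)
tx83c: no from lumen -> abort (commits=0)
tx885: no from ember -> abort (commits=0)

Answer: 0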